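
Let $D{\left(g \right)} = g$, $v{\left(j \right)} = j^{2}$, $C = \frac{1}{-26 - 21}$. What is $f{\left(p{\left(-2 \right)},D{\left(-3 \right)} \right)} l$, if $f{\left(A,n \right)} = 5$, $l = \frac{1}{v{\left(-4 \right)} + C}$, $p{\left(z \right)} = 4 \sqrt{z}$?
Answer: $\frac{235}{751} \approx 0.31292$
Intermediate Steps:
$C = - \frac{1}{47}$ ($C = \frac{1}{-47} = - \frac{1}{47} \approx -0.021277$)
$l = \frac{47}{751}$ ($l = \frac{1}{\left(-4\right)^{2} - \frac{1}{47}} = \frac{1}{16 - \frac{1}{47}} = \frac{1}{\frac{751}{47}} = \frac{47}{751} \approx 0.062583$)
$f{\left(p{\left(-2 \right)},D{\left(-3 \right)} \right)} l = 5 \cdot \frac{47}{751} = \frac{235}{751}$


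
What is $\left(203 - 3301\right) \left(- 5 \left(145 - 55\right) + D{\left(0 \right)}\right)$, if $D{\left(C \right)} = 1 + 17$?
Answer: $1338336$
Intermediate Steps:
$D{\left(C \right)} = 18$
$\left(203 - 3301\right) \left(- 5 \left(145 - 55\right) + D{\left(0 \right)}\right) = \left(203 - 3301\right) \left(- 5 \left(145 - 55\right) + 18\right) = - 3098 \left(- 5 \left(145 - 55\right) + 18\right) = - 3098 \left(\left(-5\right) 90 + 18\right) = - 3098 \left(-450 + 18\right) = \left(-3098\right) \left(-432\right) = 1338336$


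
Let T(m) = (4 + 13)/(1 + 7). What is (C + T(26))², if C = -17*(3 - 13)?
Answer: 1896129/64 ≈ 29627.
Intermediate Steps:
T(m) = 17/8
C = 170 (C = -17*(-10) = 170)
(C + T(26))² = (170 + 17/8)² = (1377/8)² = 1896129/64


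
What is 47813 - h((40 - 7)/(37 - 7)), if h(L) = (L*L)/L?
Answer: 478119/10 ≈ 47812.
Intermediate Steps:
h(L) = L (h(L) = L**2/L = L)
47813 - h((40 - 7)/(37 - 7)) = 47813 - (40 - 7)/(37 - 7) = 47813 - 33/30 = 47813 - 1*11/10 = 47813 - 11/10 = 478119/10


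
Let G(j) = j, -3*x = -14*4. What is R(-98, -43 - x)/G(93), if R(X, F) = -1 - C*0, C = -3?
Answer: -1/93 ≈ -0.010753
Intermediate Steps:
x = 56/3 (x = -(-14)*4/3 = -⅓*(-56) = 56/3 ≈ 18.667)
R(X, F) = -1 (R(X, F) = -1 - (-3)*0 = -1 - 1*0 = -1 + 0 = -1)
R(-98, -43 - x)/G(93) = -1/93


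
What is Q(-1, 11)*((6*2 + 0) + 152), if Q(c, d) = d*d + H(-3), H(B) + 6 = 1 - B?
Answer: 19516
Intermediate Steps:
H(B) = -5 - B (H(B) = -6 + (1 - B) = -5 - B)
Q(c, d) = -2 + d² (Q(c, d) = d*d + (-5 - 1*(-3)) = d² + (-5 + 3) = d² - 2 = -2 + d²)
Q(-1, 11)*((6*2 + 0) + 152) = (-2 + 11²)*((6*2 + 0) + 152) = (-2 + 121)*((12 + 0) + 152) = 119*(12 + 152) = 119*164 = 19516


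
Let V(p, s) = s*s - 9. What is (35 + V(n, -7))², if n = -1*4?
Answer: 5625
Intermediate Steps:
n = -4
V(p, s) = -9 + s² (V(p, s) = s² - 9 = -9 + s²)
(35 + V(n, -7))² = (35 + (-9 + (-7)²))² = (35 + (-9 + 49))² = (35 + 40)² = 75² = 5625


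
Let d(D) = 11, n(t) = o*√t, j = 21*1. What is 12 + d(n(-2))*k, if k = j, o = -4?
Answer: 243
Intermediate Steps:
j = 21
n(t) = -4*√t
k = 21
12 + d(n(-2))*k = 12 + 11*21 = 12 + 231 = 243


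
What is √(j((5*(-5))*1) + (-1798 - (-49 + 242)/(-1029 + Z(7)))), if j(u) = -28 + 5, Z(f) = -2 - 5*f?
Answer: I*√2069098538/1066 ≈ 42.671*I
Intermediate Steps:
j(u) = -23
√(j((5*(-5))*1) + (-1798 - (-49 + 242)/(-1029 + Z(7)))) = √(-23 + (-1798 - (-49 + 242)/(-1029 + (-2 - 5*7)))) = √(-23 + (-1798 - 193/(-1029 + (-2 - 35)))) = √(-23 + (-1798 - 193/(-1029 - 37))) = √(-23 + (-1798 - 193/(-1066))) = √(-23 + (-1798 - 193*(-1)/1066)) = √(-23 + (-1798 - 1*(-193/1066))) = √(-23 + (-1798 + 193/1066)) = √(-23 - 1916475/1066) = √(-1940993/1066) = I*√2069098538/1066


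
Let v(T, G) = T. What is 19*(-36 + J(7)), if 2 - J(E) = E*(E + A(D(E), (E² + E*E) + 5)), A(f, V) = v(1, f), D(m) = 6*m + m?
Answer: -1710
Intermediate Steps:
D(m) = 7*m
A(f, V) = 1
J(E) = 2 - E*(1 + E) (J(E) = 2 - E*(E + 1) = 2 - E*(1 + E))
19*(-36 + J(7)) = 19*(-36 + (2 - 1*7 - 1*7²)) = 19*(-36 + (2 - 7 - 1*49)) = 19*(-36 + (2 - 7 - 49)) = 19*(-36 - 54) = 19*(-90) = -1710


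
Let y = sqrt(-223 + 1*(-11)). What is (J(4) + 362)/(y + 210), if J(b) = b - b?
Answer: 12670/7389 - 181*I*sqrt(26)/7389 ≈ 1.7147 - 0.1249*I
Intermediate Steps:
J(b) = 0
y = 3*I*sqrt(26) (y = sqrt(-223 - 11) = sqrt(-234) = 3*I*sqrt(26) ≈ 15.297*I)
(J(4) + 362)/(y + 210) = (0 + 362)/(3*I*sqrt(26) + 210) = 362/(210 + 3*I*sqrt(26))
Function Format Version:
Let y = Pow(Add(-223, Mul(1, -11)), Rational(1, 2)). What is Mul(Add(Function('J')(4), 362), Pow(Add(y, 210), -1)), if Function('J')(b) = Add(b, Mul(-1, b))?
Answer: Add(Rational(12670, 7389), Mul(Rational(-181, 7389), I, Pow(26, Rational(1, 2)))) ≈ Add(1.7147, Mul(-0.12490, I))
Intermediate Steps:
Function('J')(b) = 0
y = Mul(3, I, Pow(26, Rational(1, 2))) (y = Pow(Add(-223, -11), Rational(1, 2)) = Pow(-234, Rational(1, 2)) = Mul(3, I, Pow(26, Rational(1, 2))) ≈ Mul(15.297, I))
Mul(Add(Function('J')(4), 362), Pow(Add(y, 210), -1)) = Mul(Add(0, 362), Pow(Add(Mul(3, I, Pow(26, Rational(1, 2))), 210), -1)) = Mul(362, Pow(Add(210, Mul(3, I, Pow(26, Rational(1, 2)))), -1))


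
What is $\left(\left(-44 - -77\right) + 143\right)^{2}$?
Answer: $30976$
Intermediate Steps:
$\left(\left(-44 - -77\right) + 143\right)^{2} = \left(\left(-44 + 77\right) + 143\right)^{2} = \left(33 + 143\right)^{2} = 176^{2} = 30976$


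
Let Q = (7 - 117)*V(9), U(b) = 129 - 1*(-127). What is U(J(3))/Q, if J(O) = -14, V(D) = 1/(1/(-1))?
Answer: 128/55 ≈ 2.3273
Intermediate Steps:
V(D) = -1 (V(D) = 1/(-1) = -1)
U(b) = 256 (U(b) = 129 + 127 = 256)
Q = 110 (Q = (7 - 117)*(-1) = -110*(-1) = 110)
U(J(3))/Q = 256/110 = 256*(1/110) = 128/55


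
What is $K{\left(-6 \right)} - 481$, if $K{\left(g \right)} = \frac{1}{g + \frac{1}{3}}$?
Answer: $- \frac{8180}{17} \approx -481.18$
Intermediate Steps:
$K{\left(g \right)} = \frac{1}{\frac{1}{3} + g}$ ($K{\left(g \right)} = \frac{1}{g + \frac{1}{3}} = \frac{1}{\frac{1}{3} + g}$)
$K{\left(-6 \right)} - 481 = \frac{3}{1 + 3 \left(-6\right)} - 481 = \frac{3}{1 - 18} - 481 = \frac{3}{-17} - 481 = 3 \left(- \frac{1}{17}\right) - 481 = - \frac{3}{17} - 481 = - \frac{8180}{17}$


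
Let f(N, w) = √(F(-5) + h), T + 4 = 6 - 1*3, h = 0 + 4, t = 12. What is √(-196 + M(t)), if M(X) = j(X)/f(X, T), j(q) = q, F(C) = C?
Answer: 2*√(-49 - 3*I) ≈ 0.42837 - 14.007*I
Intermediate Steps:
h = 4
T = -1 (T = -4 + (6 - 1*3) = -4 + (6 - 3) = -4 + 3 = -1)
f(N, w) = I (f(N, w) = √(-5 + 4) = √(-1) = I)
M(X) = -I*X (M(X) = X/I = X*(-I) = -I*X)
√(-196 + M(t)) = √(-196 - 1*I*12) = √(-196 - 12*I)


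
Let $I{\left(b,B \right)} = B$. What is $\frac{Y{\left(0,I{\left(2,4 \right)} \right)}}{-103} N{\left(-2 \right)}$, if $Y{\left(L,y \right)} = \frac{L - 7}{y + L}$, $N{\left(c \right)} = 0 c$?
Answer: $0$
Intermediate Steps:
$N{\left(c \right)} = 0$
$Y{\left(L,y \right)} = \frac{-7 + L}{L + y}$
$\frac{Y{\left(0,I{\left(2,4 \right)} \right)}}{-103} N{\left(-2 \right)} = \frac{\frac{1}{0 + 4} \left(-7 + 0\right)}{-103} \cdot 0 = \frac{1}{4} \left(-7\right) \left(- \frac{1}{103}\right) 0 = \left(- \frac{7}{4}\right) \left(- \frac{1}{103}\right) 0 = \frac{7}{412} \cdot 0 = 0$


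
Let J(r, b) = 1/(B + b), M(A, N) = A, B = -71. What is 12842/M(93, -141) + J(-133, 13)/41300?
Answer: 30761726707/222772200 ≈ 138.09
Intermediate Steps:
J(r, b) = 1/(-71 + b)
12842/M(93, -141) + J(-133, 13)/41300 = 12842/93 + 1/((-71 + 13)*41300) = 12842*(1/93) + (1/41300)/(-58) = 12842/93 - 1/58*1/41300 = 12842/93 - 1/2395400 = 30761726707/222772200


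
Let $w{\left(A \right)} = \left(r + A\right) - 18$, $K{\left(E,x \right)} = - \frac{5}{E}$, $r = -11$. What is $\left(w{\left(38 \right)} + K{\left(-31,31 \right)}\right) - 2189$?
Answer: $- \frac{67575}{31} \approx -2179.8$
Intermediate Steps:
$w{\left(A \right)} = -29 + A$ ($w{\left(A \right)} = \left(-11 + A\right) - 18 = -29 + A$)
$\left(w{\left(38 \right)} + K{\left(-31,31 \right)}\right) - 2189 = \left(\left(-29 + 38\right) - \frac{5}{-31}\right) - 2189 = \left(9 - - \frac{5}{31}\right) - 2189 = \left(9 + \frac{5}{31}\right) - 2189 = \frac{284}{31} - 2189 = - \frac{67575}{31}$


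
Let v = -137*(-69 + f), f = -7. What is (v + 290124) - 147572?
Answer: 152964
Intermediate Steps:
v = 10412 (v = -137*(-69 - 7) = -137*(-76) = 10412)
(v + 290124) - 147572 = (10412 + 290124) - 147572 = 300536 - 147572 = 152964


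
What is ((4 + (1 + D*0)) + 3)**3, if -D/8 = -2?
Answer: 512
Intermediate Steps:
D = 16 (D = -8*(-2) = 16)
((4 + (1 + D*0)) + 3)**3 = ((4 + (1 + 16*0)) + 3)**3 = ((4 + (1 + 0)) + 3)**3 = ((4 + 1) + 3)**3 = (5 + 3)**3 = 8**3 = 512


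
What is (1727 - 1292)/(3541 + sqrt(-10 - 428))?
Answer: 1540335/12539119 - 435*I*sqrt(438)/12539119 ≈ 0.12284 - 0.00072604*I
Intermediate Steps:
(1727 - 1292)/(3541 + sqrt(-10 - 428)) = 435/(3541 + sqrt(-438)) = 435/(3541 + I*sqrt(438))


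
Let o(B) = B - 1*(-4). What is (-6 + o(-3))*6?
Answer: -30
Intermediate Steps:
o(B) = 4 + B (o(B) = B + 4 = 4 + B)
(-6 + o(-3))*6 = (-6 + (4 - 3))*6 = (-6 + 1)*6 = -5*6 = -30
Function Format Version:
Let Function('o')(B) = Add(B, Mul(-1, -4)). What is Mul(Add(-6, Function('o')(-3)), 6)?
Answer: -30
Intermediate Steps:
Function('o')(B) = Add(4, B) (Function('o')(B) = Add(B, 4) = Add(4, B))
Mul(Add(-6, Function('o')(-3)), 6) = Mul(Add(-6, Add(4, -3)), 6) = Mul(Add(-6, 1), 6) = Mul(-5, 6) = -30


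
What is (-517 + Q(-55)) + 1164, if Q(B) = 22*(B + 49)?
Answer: 515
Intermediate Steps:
Q(B) = 1078 + 22*B (Q(B) = 22*(49 + B) = 1078 + 22*B)
(-517 + Q(-55)) + 1164 = (-517 + (1078 + 22*(-55))) + 1164 = (-517 + (1078 - 1210)) + 1164 = (-517 - 132) + 1164 = -649 + 1164 = 515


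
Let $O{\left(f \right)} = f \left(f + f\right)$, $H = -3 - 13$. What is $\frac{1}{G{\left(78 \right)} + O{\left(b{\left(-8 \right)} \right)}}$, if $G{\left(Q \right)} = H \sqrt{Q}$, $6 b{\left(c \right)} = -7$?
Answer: $- \frac{882}{6467231} - \frac{5184 \sqrt{78}}{6467231} \approx -0.0072157$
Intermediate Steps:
$b{\left(c \right)} = - \frac{7}{6}$ ($b{\left(c \right)} = \frac{1}{6} \left(-7\right) = - \frac{7}{6}$)
$H = -16$
$O{\left(f \right)} = 2 f^{2}$ ($O{\left(f \right)} = f 2 f = 2 f^{2}$)
$G{\left(Q \right)} = - 16 \sqrt{Q}$
$\frac{1}{G{\left(78 \right)} + O{\left(b{\left(-8 \right)} \right)}} = \frac{1}{- 16 \sqrt{78} + 2 \left(- \frac{7}{6}\right)^{2}} = \frac{1}{- 16 \sqrt{78} + 2 \cdot \frac{49}{36}} = \frac{1}{- 16 \sqrt{78} + \frac{49}{18}} = \frac{1}{\frac{49}{18} - 16 \sqrt{78}}$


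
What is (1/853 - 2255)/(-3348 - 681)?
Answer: 1923514/3436737 ≈ 0.55969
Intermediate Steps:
(1/853 - 2255)/(-3348 - 681) = (1/853 - 2255)/(-4029) = -1923514/853*(-1/4029) = 1923514/3436737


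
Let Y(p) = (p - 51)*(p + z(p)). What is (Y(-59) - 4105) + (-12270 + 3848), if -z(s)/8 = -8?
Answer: -13077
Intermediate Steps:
z(s) = 64 (z(s) = -8*(-8) = 64)
Y(p) = (-51 + p)*(64 + p) (Y(p) = (p - 51)*(p + 64) = (-51 + p)*(64 + p))
(Y(-59) - 4105) + (-12270 + 3848) = ((-3264 + (-59)² + 13*(-59)) - 4105) + (-12270 + 3848) = ((-3264 + 3481 - 767) - 4105) - 8422 = (-550 - 4105) - 8422 = -4655 - 8422 = -13077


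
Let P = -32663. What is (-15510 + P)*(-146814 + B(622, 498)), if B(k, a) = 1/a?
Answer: 3522090421183/498 ≈ 7.0725e+9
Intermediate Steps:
(-15510 + P)*(-146814 + B(622, 498)) = (-15510 - 32663)*(-146814 + 1/498) = -48173*(-146814 + 1/498) = -48173*(-73113371/498) = 3522090421183/498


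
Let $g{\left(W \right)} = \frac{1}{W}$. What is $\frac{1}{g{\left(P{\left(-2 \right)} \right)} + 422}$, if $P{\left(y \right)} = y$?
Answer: $\frac{2}{843} \approx 0.0023725$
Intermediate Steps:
$\frac{1}{g{\left(P{\left(-2 \right)} \right)} + 422} = \frac{1}{\frac{1}{-2} + 422} = \frac{1}{- \frac{1}{2} + 422} = \frac{1}{\frac{843}{2}} = \frac{2}{843}$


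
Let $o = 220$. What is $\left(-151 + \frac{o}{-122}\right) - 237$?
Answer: $- \frac{23778}{61} \approx -389.8$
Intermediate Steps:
$\left(-151 + \frac{o}{-122}\right) - 237 = \left(-151 + \frac{220}{-122}\right) - 237 = \left(-151 + 220 \left(- \frac{1}{122}\right)\right) - 237 = \left(-151 - \frac{110}{61}\right) - 237 = - \frac{9321}{61} - 237 = - \frac{23778}{61}$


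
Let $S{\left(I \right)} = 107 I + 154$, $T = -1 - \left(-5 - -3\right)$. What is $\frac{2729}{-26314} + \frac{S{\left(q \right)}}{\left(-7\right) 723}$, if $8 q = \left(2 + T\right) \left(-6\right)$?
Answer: $- \frac{23057459}{266350308} \approx -0.086568$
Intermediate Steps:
$T = 1$ ($T = -1 - \left(-5 + 3\right) = -1 - -2 = -1 + 2 = 1$)
$q = - \frac{9}{4}$ ($q = \frac{\left(2 + 1\right) \left(-6\right)}{8} = \frac{3 \left(-6\right)}{8} = \frac{1}{8} \left(-18\right) = - \frac{9}{4} \approx -2.25$)
$S{\left(I \right)} = 154 + 107 I$
$\frac{2729}{-26314} + \frac{S{\left(q \right)}}{\left(-7\right) 723} = \frac{2729}{-26314} + \frac{154 + 107 \left(- \frac{9}{4}\right)}{\left(-7\right) 723} = 2729 \left(- \frac{1}{26314}\right) + \frac{154 - \frac{963}{4}}{-5061} = - \frac{2729}{26314} - - \frac{347}{20244} = - \frac{2729}{26314} + \frac{347}{20244} = - \frac{23057459}{266350308}$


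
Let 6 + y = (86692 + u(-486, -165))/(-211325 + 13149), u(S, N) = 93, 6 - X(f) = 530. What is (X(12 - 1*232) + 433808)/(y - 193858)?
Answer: -28622163328/12806426283 ≈ -2.2350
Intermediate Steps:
X(f) = -524 (X(f) = 6 - 1*530 = 6 - 530 = -524)
y = -1275841/198176 (y = -6 + (86692 + 93)/(-211325 + 13149) = -6 + 86785/(-198176) = -6 + 86785*(-1/198176) = -6 - 86785/198176 = -1275841/198176 ≈ -6.4379)
(X(12 - 1*232) + 433808)/(y - 193858) = (-524 + 433808)/(-1275841/198176 - 193858) = 433284/(-38419278849/198176) = 433284*(-198176/38419278849) = -28622163328/12806426283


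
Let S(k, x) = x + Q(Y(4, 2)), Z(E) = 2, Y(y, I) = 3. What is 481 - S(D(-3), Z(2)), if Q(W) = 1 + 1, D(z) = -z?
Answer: 477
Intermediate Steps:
Q(W) = 2
S(k, x) = 2 + x (S(k, x) = x + 2 = 2 + x)
481 - S(D(-3), Z(2)) = 481 - (2 + 2) = 481 - 1*4 = 481 - 4 = 477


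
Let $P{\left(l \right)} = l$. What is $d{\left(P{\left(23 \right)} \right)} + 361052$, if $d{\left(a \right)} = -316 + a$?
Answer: $360759$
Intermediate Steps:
$d{\left(P{\left(23 \right)} \right)} + 361052 = \left(-316 + 23\right) + 361052 = -293 + 361052 = 360759$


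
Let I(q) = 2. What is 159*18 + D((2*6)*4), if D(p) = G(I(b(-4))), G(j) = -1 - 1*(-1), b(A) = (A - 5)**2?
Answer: 2862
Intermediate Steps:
b(A) = (-5 + A)**2
G(j) = 0 (G(j) = -1 + 1 = 0)
D(p) = 0
159*18 + D((2*6)*4) = 159*18 + 0 = 2862 + 0 = 2862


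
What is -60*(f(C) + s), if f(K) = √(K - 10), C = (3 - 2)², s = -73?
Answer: 4380 - 180*I ≈ 4380.0 - 180.0*I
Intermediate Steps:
C = 1 (C = 1² = 1)
f(K) = √(-10 + K)
-60*(f(C) + s) = -60*(√(-10 + 1) - 73) = -60*(√(-9) - 73) = -60*(3*I - 73) = -60*(-73 + 3*I) = 4380 - 180*I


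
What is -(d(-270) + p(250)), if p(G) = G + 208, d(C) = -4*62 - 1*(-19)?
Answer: -229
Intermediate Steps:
d(C) = -229 (d(C) = -248 + 19 = -229)
p(G) = 208 + G
-(d(-270) + p(250)) = -(-229 + (208 + 250)) = -(-229 + 458) = -1*229 = -229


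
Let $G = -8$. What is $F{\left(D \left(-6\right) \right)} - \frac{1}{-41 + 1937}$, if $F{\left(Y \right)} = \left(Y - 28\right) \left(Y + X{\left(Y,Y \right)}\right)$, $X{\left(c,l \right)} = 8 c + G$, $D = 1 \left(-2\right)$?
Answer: $- \frac{3033601}{1896} \approx -1600.0$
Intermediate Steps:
$D = -2$
$X{\left(c,l \right)} = -8 + 8 c$ ($X{\left(c,l \right)} = 8 c - 8 = -8 + 8 c$)
$F{\left(Y \right)} = \left(-28 + Y\right) \left(-8 + 9 Y\right)$ ($F{\left(Y \right)} = \left(Y - 28\right) \left(Y + \left(-8 + 8 Y\right)\right) = \left(-28 + Y\right) \left(-8 + 9 Y\right)$)
$F{\left(D \left(-6\right) \right)} - \frac{1}{-41 + 1937} = \left(224 - 260 \left(\left(-2\right) \left(-6\right)\right) + 9 \left(\left(-2\right) \left(-6\right)\right)^{2}\right) - \frac{1}{-41 + 1937} = \left(224 - 3120 + 9 \cdot 12^{2}\right) - \frac{1}{1896} = \left(224 - 3120 + 9 \cdot 144\right) - \frac{1}{1896} = \left(224 - 3120 + 1296\right) - \frac{1}{1896} = -1600 - \frac{1}{1896} = - \frac{3033601}{1896}$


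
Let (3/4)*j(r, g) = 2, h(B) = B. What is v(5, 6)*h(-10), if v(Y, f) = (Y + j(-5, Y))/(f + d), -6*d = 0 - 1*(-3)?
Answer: -460/33 ≈ -13.939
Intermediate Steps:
d = -½ (d = -(0 - 1*(-3))/6 = -(0 + 3)/6 = -⅙*3 = -½ ≈ -0.50000)
j(r, g) = 8/3 (j(r, g) = (4/3)*2 = 8/3)
v(Y, f) = (8/3 + Y)/(-½ + f) (v(Y, f) = (Y + 8/3)/(f - ½) = (8/3 + Y)/(-½ + f))
v(5, 6)*h(-10) = (2*(8 + 3*5)/(3*(-1 + 2*6)))*(-10) = (2*(8 + 15)/(3*(-1 + 12)))*(-10) = ((⅔)*23/11)*(-10) = ((⅔)*(1/11)*23)*(-10) = (46/33)*(-10) = -460/33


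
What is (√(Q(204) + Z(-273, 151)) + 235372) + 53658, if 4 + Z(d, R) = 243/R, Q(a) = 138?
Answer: 289030 + √3092027/151 ≈ 2.8904e+5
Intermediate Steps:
Z(d, R) = -4 + 243/R
(√(Q(204) + Z(-273, 151)) + 235372) + 53658 = (√(138 + (-4 + 243/151)) + 235372) + 53658 = (√(138 - 361/151) + 235372) + 53658 = (√(20477/151) + 235372) + 53658 = (√3092027/151 + 235372) + 53658 = (235372 + √3092027/151) + 53658 = 289030 + √3092027/151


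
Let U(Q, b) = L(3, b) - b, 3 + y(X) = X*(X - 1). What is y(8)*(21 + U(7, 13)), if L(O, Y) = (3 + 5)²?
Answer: 3816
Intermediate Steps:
y(X) = -3 + X*(-1 + X) (y(X) = -3 + X*(X - 1) = -3 + X*(-1 + X))
L(O, Y) = 64 (L(O, Y) = 8² = 64)
U(Q, b) = 64 - b
y(8)*(21 + U(7, 13)) = (-3 + 8² - 1*8)*(21 + (64 - 1*13)) = (-3 + 64 - 8)*(21 + (64 - 13)) = 53*(21 + 51) = 53*72 = 3816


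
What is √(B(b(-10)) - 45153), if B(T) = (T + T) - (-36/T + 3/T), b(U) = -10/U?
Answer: I*√45118 ≈ 212.41*I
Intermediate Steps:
B(T) = 2*T + 33/T (B(T) = 2*T - (-33)/T = 2*T + 33/T)
√(B(b(-10)) - 45153) = √((2*(-10/(-10)) + 33/((-10/(-10)))) - 45153) = √((2*(-10*(-⅒)) + 33/((-10*(-⅒)))) - 45153) = √((2*1 + 33/1) - 45153) = √((2 + 33*1) - 45153) = √((2 + 33) - 45153) = √(35 - 45153) = √(-45118) = I*√45118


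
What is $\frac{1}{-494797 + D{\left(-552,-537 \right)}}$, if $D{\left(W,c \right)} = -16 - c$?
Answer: $- \frac{1}{494276} \approx -2.0232 \cdot 10^{-6}$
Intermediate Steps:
$\frac{1}{-494797 + D{\left(-552,-537 \right)}} = \frac{1}{-494797 - -521} = \frac{1}{-494797 + \left(-16 + 537\right)} = \frac{1}{-494797 + 521} = \frac{1}{-494276} = - \frac{1}{494276}$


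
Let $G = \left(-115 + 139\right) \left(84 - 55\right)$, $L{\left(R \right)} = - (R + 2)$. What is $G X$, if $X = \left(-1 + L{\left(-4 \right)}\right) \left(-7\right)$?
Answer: $-4872$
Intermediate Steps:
$L{\left(R \right)} = -2 - R$ ($L{\left(R \right)} = - (2 + R) = -2 - R$)
$X = -7$ ($X = \left(-1 - -2\right) \left(-7\right) = \left(-1 + \left(-2 + 4\right)\right) \left(-7\right) = \left(-1 + 2\right) \left(-7\right) = 1 \left(-7\right) = -7$)
$G = 696$ ($G = 24 \cdot 29 = 696$)
$G X = 696 \left(-7\right) = -4872$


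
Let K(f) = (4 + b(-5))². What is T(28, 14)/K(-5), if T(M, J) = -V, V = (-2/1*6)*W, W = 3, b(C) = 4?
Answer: 9/16 ≈ 0.56250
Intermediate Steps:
V = -36 (V = (-2/1*6)*3 = (-2*1*6)*3 = -2*6*3 = -12*3 = -36)
K(f) = 64 (K(f) = (4 + 4)² = 8² = 64)
T(M, J) = 36 (T(M, J) = -1*(-36) = 36)
T(28, 14)/K(-5) = 36/64 = 36*(1/64) = 9/16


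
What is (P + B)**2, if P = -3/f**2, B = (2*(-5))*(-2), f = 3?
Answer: 3481/9 ≈ 386.78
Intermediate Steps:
B = 20 (B = -10*(-2) = 20)
P = -1/3 (P = -3/(3**2) = -3/9 = -3*1/9 = -1/3 ≈ -0.33333)
(P + B)**2 = (-1/3 + 20)**2 = (59/3)**2 = 3481/9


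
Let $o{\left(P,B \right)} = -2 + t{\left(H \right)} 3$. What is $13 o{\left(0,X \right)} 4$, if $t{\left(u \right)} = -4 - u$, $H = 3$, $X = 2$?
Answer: $-1196$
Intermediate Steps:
$o{\left(P,B \right)} = -23$ ($o{\left(P,B \right)} = -2 + \left(-4 - 3\right) 3 = -2 - 21 = -23$)
$13 o{\left(0,X \right)} 4 = 13 \left(-23\right) 4 = \left(-299\right) 4 = -1196$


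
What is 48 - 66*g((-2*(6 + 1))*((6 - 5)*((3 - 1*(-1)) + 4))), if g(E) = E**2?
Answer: -827856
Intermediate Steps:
48 - 66*g((-2*(6 + 1))*((6 - 5)*((3 - 1*(-1)) + 4))) = 48 - 66*4*(6 + 1)**2*(6 - 5)**2*((3 - 1*(-1)) + 4)**2 = 48 - 66*196*((3 + 1) + 4)**2 = 48 - 66*196*(4 + 4)**2 = 48 - 66*(-14*8)**2 = 48 - 66*(-112)**2 = 48 - 66*12544 = 48 - 827904 = -827856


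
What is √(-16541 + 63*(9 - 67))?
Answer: I*√20195 ≈ 142.11*I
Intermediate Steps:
√(-16541 + 63*(9 - 67)) = √(-16541 + 63*(-58)) = √(-16541 - 3654) = √(-20195) = I*√20195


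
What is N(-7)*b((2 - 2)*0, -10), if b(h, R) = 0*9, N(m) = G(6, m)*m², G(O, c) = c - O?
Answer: 0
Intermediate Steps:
N(m) = m²*(-6 + m) (N(m) = (m - 1*6)*m² = (m - 6)*m² = (-6 + m)*m² = m²*(-6 + m))
b(h, R) = 0
N(-7)*b((2 - 2)*0, -10) = ((-7)²*(-6 - 7))*0 = (49*(-13))*0 = -637*0 = 0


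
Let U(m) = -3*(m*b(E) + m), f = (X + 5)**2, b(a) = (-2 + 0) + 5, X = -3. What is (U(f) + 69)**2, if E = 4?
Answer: 441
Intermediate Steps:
b(a) = 3 (b(a) = -2 + 5 = 3)
f = 4 (f = (-3 + 5)**2 = 2**2 = 4)
U(m) = -12*m (U(m) = -3*(m*3 + m) = -3*(3*m + m) = -12*m)
(U(f) + 69)**2 = (-12*4 + 69)**2 = (-48 + 69)**2 = 21**2 = 441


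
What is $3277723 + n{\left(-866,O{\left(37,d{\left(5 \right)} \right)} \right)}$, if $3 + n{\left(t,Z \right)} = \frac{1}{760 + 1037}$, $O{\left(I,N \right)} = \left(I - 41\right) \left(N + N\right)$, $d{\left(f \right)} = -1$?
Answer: $\frac{5890062841}{1797} \approx 3.2777 \cdot 10^{6}$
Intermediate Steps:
$O{\left(I,N \right)} = 2 N \left(-41 + I\right)$ ($O{\left(I,N \right)} = \left(-41 + I\right) 2 N = 2 N \left(-41 + I\right)$)
$n{\left(t,Z \right)} = - \frac{5390}{1797}$ ($n{\left(t,Z \right)} = -3 + \frac{1}{760 + 1037} = -3 + \frac{1}{1797} = - \frac{5390}{1797}$)
$3277723 + n{\left(-866,O{\left(37,d{\left(5 \right)} \right)} \right)} = 3277723 - \frac{5390}{1797} = \frac{5890062841}{1797}$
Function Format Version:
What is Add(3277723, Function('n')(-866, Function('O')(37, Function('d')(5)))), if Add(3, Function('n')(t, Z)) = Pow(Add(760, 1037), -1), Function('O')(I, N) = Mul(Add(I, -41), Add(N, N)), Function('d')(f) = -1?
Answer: Rational(5890062841, 1797) ≈ 3.2777e+6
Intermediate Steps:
Function('O')(I, N) = Mul(2, N, Add(-41, I)) (Function('O')(I, N) = Mul(Add(-41, I), Mul(2, N)) = Mul(2, N, Add(-41, I)))
Function('n')(t, Z) = Rational(-5390, 1797) (Function('n')(t, Z) = Add(-3, Pow(Add(760, 1037), -1)) = Add(-3, Pow(1797, -1)) = Add(-3, Rational(1, 1797)) = Rational(-5390, 1797))
Add(3277723, Function('n')(-866, Function('O')(37, Function('d')(5)))) = Add(3277723, Rational(-5390, 1797)) = Rational(5890062841, 1797)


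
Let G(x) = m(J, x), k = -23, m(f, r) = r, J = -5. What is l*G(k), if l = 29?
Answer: -667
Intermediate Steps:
G(x) = x
l*G(k) = 29*(-23) = -667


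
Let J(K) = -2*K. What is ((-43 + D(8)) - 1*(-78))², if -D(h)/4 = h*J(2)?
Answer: 26569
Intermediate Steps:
D(h) = 16*h (D(h) = -4*h*(-2*2) = -4*h*(-4) = -(-16)*h = 16*h)
((-43 + D(8)) - 1*(-78))² = ((-43 + 16*8) - 1*(-78))² = ((-43 + 128) + 78)² = (85 + 78)² = 163² = 26569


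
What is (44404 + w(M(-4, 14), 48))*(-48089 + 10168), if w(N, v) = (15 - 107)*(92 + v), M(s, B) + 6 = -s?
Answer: -1195421604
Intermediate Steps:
M(s, B) = -6 - s
w(N, v) = -8464 - 92*v (w(N, v) = -92*(92 + v) = -8464 - 92*v)
(44404 + w(M(-4, 14), 48))*(-48089 + 10168) = (44404 + (-8464 - 92*48))*(-48089 + 10168) = (44404 + (-8464 - 4416))*(-37921) = (44404 - 12880)*(-37921) = 31524*(-37921) = -1195421604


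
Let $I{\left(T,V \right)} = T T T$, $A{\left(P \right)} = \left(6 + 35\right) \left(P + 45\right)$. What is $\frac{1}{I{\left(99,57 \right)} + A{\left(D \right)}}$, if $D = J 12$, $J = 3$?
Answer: $\frac{1}{973620} \approx 1.0271 \cdot 10^{-6}$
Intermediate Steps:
$D = 36$ ($D = 3 \cdot 12 = 36$)
$A{\left(P \right)} = 1845 + 41 P$ ($A{\left(P \right)} = 41 \left(45 + P\right) = 1845 + 41 P$)
$I{\left(T,V \right)} = T^{3}$ ($I{\left(T,V \right)} = T^{2} T = T^{3}$)
$\frac{1}{I{\left(99,57 \right)} + A{\left(D \right)}} = \frac{1}{99^{3} + \left(1845 + 41 \cdot 36\right)} = \frac{1}{970299 + \left(1845 + 1476\right)} = \frac{1}{970299 + 3321} = \frac{1}{973620}$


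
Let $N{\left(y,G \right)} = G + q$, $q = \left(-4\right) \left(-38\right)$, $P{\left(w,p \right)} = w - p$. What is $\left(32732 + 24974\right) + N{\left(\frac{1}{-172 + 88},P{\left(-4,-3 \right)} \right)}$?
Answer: $57857$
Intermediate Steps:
$q = 152$
$N{\left(y,G \right)} = 152 + G$ ($N{\left(y,G \right)} = G + 152 = 152 + G$)
$\left(32732 + 24974\right) + N{\left(\frac{1}{-172 + 88},P{\left(-4,-3 \right)} \right)} = \left(32732 + 24974\right) + \left(152 - 1\right) = 57706 + \left(152 + \left(-4 + 3\right)\right) = 57706 + \left(152 - 1\right) = 57706 + 151 = 57857$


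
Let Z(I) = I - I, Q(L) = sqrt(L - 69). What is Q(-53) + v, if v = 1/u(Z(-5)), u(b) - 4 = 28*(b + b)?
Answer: 1/4 + I*sqrt(122) ≈ 0.25 + 11.045*I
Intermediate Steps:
Q(L) = sqrt(-69 + L)
Z(I) = 0
u(b) = 4 + 56*b (u(b) = 4 + 28*(b + b) = 4 + 28*(2*b) = 4 + 56*b)
v = 1/4 (v = 1/(4 + 56*0) = 1/(4 + 0) = 1/4 ≈ 0.25000)
Q(-53) + v = sqrt(-69 - 53) + 1/4 = sqrt(-122) + 1/4 = I*sqrt(122) + 1/4 = 1/4 + I*sqrt(122)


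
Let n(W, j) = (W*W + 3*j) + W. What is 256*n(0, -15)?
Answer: -11520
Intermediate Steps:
n(W, j) = W + W² + 3*j (n(W, j) = (W² + 3*j) + W = W + W² + 3*j)
256*n(0, -15) = 256*(0 + 0² + 3*(-15)) = 256*(0 + 0 - 45) = 256*(-45) = -11520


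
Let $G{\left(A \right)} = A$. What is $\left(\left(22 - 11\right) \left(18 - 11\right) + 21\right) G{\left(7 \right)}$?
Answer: $686$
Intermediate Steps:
$\left(\left(22 - 11\right) \left(18 - 11\right) + 21\right) G{\left(7 \right)} = \left(\left(22 - 11\right) \left(18 - 11\right) + 21\right) 7 = \left(11 \cdot 7 + 21\right) 7 = \left(77 + 21\right) 7 = 98 \cdot 7 = 686$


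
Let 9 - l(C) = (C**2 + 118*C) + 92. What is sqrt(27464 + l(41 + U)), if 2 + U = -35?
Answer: sqrt(26893) ≈ 163.99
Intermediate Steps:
U = -37 (U = -2 - 35 = -37)
l(C) = -83 - C**2 - 118*C (l(C) = 9 - ((C**2 + 118*C) + 92) = 9 - (92 + C**2 + 118*C) = 9 + (-92 - C**2 - 118*C) = -83 - C**2 - 118*C)
sqrt(27464 + l(41 + U)) = sqrt(27464 + (-83 - (41 - 37)**2 - 118*(41 - 37))) = sqrt(27464 + (-83 - 1*4**2 - 118*4)) = sqrt(27464 + (-83 - 1*16 - 472)) = sqrt(27464 + (-83 - 16 - 472)) = sqrt(27464 - 571) = sqrt(26893)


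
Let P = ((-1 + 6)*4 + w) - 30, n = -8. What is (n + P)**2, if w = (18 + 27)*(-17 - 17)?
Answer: 2396304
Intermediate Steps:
w = -1530 (w = 45*(-34) = -1530)
P = -1540 (P = ((-1 + 6)*4 - 1530) - 30 = (5*4 - 1530) - 30 = (20 - 1530) - 30 = -1510 - 30 = -1540)
(n + P)**2 = (-8 - 1540)**2 = (-1548)**2 = 2396304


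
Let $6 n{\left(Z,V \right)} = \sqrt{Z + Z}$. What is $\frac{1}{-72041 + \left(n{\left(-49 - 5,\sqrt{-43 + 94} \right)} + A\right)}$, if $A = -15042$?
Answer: $- \frac{87083}{7583448892} - \frac{i \sqrt{3}}{7583448892} \approx -1.1483 \cdot 10^{-5} - 2.284 \cdot 10^{-10} i$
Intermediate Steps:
$n{\left(Z,V \right)} = \frac{\sqrt{2} \sqrt{Z}}{6}$ ($n{\left(Z,V \right)} = \frac{\sqrt{Z + Z}}{6} = \frac{\sqrt{2 Z}}{6} = \frac{\sqrt{2} \sqrt{Z}}{6}$)
$\frac{1}{-72041 + \left(n{\left(-49 - 5,\sqrt{-43 + 94} \right)} + A\right)} = \frac{1}{-72041 - \left(15042 - \frac{\sqrt{2} \sqrt{-49 - 5}}{6}\right)} = \frac{1}{-72041 - \left(15042 - \frac{\sqrt{2} \sqrt{-54}}{6}\right)} = \frac{1}{-72041 - \left(15042 - \frac{\sqrt{2} \cdot 3 i \sqrt{6}}{6}\right)} = \frac{1}{-72041 - \left(15042 - i \sqrt{3}\right)} = \frac{1}{-87083 + i \sqrt{3}}$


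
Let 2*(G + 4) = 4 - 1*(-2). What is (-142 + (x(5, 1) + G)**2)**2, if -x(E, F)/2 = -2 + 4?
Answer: 13689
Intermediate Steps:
G = -1 (G = -4 + (4 - 1*(-2))/2 = -4 + (4 + 2)/2 = -4 + (1/2)*6 = -4 + 3 = -1)
x(E, F) = -4 (x(E, F) = -2*(-2 + 4) = -2*2 = -4)
(-142 + (x(5, 1) + G)**2)**2 = (-142 + (-4 - 1)**2)**2 = (-142 + (-5)**2)**2 = (-142 + 25)**2 = (-117)**2 = 13689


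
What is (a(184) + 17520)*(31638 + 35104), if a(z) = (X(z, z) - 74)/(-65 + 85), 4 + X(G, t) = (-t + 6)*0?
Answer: 5845297731/5 ≈ 1.1691e+9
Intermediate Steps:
X(G, t) = -4 (X(G, t) = -4 + (-t + 6)*0 = -4 + (6 - t)*0 = -4 + 0 = -4)
a(z) = -39/10 (a(z) = (-4 - 74)/(-65 + 85) = -78/20 = -78*1/20 = -39/10)
(a(184) + 17520)*(31638 + 35104) = (-39/10 + 17520)*(31638 + 35104) = (175161/10)*66742 = 5845297731/5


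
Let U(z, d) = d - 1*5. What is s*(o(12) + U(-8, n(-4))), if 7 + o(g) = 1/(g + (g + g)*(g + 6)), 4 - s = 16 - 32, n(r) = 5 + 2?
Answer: -11095/111 ≈ -99.955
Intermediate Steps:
n(r) = 7
U(z, d) = -5 + d (U(z, d) = d - 5 = -5 + d)
s = 20 (s = 4 - (16 - 32) = 4 - 1*(-16) = 4 + 16 = 20)
o(g) = -7 + 1/(g + 2*g*(6 + g)) (o(g) = -7 + 1/(g + (g + g)*(g + 6)) = -7 + 1/(g + (2*g)*(6 + g)) = -7 + 1/(g + 2*g*(6 + g)))
s*(o(12) + U(-8, n(-4))) = 20*((1 - 91*12 - 14*12**2)/(12*(13 + 2*12)) + (-5 + 7)) = 20*((1 - 1092 - 14*144)/(12*(13 + 24)) + 2) = 20*((1/12)*(1 - 1092 - 2016)/37 + 2) = 20*((1/12)*(1/37)*(-3107) + 2) = 20*(-3107/444 + 2) = 20*(-2219/444) = -11095/111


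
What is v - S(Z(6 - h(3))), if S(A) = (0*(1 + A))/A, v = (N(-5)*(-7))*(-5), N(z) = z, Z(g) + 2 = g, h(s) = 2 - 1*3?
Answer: -175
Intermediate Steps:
h(s) = -1 (h(s) = 2 - 3 = -1)
Z(g) = -2 + g
v = -175 (v = -5*(-7)*(-5) = 35*(-5) = -175)
S(A) = 0 (S(A) = 0/A = 0)
v - S(Z(6 - h(3))) = -175 - 1*0 = -175 + 0 = -175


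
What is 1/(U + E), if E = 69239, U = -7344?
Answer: 1/61895 ≈ 1.6156e-5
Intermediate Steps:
1/(U + E) = 1/(-7344 + 69239) = 1/61895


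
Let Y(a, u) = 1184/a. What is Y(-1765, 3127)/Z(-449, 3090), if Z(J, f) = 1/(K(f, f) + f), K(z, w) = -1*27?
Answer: -3626592/1765 ≈ -2054.7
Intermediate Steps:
K(z, w) = -27
Z(J, f) = 1/(-27 + f)
Y(-1765, 3127)/Z(-449, 3090) = (1184/(-1765))/(1/(-27 + 3090)) = (1184*(-1/1765))/(1/3063) = -1184/(1765*1/3063) = -1184/1765*3063 = -3626592/1765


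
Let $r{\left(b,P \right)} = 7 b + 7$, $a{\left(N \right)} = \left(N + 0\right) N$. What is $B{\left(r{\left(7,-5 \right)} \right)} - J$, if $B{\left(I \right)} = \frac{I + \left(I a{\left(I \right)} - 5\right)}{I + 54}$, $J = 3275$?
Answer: $- \frac{184583}{110} \approx -1678.0$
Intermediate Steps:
$a{\left(N \right)} = N^{2}$ ($a{\left(N \right)} = N N = N^{2}$)
$r{\left(b,P \right)} = 7 + 7 b$
$B{\left(I \right)} = \frac{-5 + I + I^{3}}{54 + I}$ ($B{\left(I \right)} = \frac{I + \left(I I^{2} - 5\right)}{I + 54} = \frac{I + \left(I^{3} - 5\right)}{54 + I} = \frac{I + \left(-5 + I^{3}\right)}{54 + I} = \frac{-5 + I + I^{3}}{54 + I}$)
$B{\left(r{\left(7,-5 \right)} \right)} - J = \frac{-5 + \left(7 + 7 \cdot 7\right) + \left(7 + 7 \cdot 7\right)^{3}}{54 + \left(7 + 7 \cdot 7\right)} - 3275 = \frac{-5 + \left(7 + 49\right) + \left(7 + 49\right)^{3}}{54 + \left(7 + 49\right)} - 3275 = \frac{-5 + 56 + 56^{3}}{54 + 56} - 3275 = \frac{-5 + 56 + 175616}{110} - 3275 = \frac{1}{110} \cdot 175667 - 3275 = \frac{175667}{110} - 3275 = - \frac{184583}{110}$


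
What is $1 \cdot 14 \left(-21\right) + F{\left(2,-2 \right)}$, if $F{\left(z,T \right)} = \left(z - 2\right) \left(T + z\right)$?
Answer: $-294$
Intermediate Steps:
$F{\left(z,T \right)} = \left(-2 + z\right) \left(T + z\right)$
$1 \cdot 14 \left(-21\right) + F{\left(2,-2 \right)} = 1 \cdot 14 \left(-21\right) - \left(4 - 4\right) = 14 \left(-21\right) + \left(4 + 4 - 4 - 4\right) = -294 + 0 = -294$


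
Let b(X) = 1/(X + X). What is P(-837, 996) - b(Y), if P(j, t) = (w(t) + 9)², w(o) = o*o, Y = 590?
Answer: 1161254048737499/1180 ≈ 9.8411e+11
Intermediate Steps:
w(o) = o²
b(X) = 1/(2*X)
P(j, t) = (9 + t²)² (P(j, t) = (t² + 9)² = (9 + t²)²)
P(-837, 996) - b(Y) = (9 + 996²)² - 1/(2*590) = (9 + 992016)² - 1/(2*590) = 992025² - 1*1/1180 = 984113600625 - 1/1180 = 1161254048737499/1180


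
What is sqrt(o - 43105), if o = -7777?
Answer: I*sqrt(50882) ≈ 225.57*I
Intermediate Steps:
sqrt(o - 43105) = sqrt(-7777 - 43105) = sqrt(-50882) = I*sqrt(50882)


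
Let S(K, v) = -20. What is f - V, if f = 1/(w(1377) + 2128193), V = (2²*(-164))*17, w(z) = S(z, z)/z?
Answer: 32681178457009/2930521741 ≈ 11152.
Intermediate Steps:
w(z) = -20/z
V = -11152 (V = (4*(-164))*17 = -656*17 = -11152)
f = 1377/2930521741 (f = 1/(-20/1377 + 2128193) = 1/(2930521741/1377) = 1377/2930521741 ≈ 4.6988e-7)
f - V = 1377/2930521741 - 1*(-11152) = 1377/2930521741 + 11152 = 32681178457009/2930521741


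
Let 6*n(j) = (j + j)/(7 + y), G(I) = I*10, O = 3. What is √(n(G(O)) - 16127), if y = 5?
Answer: I*√580542/6 ≈ 126.99*I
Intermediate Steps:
G(I) = 10*I
n(j) = j/36 (n(j) = ((j + j)/(7 + 5))/6 = ((2*j)/12)/6 = ((2*j)*(1/12))/6 = (j/6)/6 = j/36)
√(n(G(O)) - 16127) = √((10*3)/36 - 16127) = √((1/36)*30 - 16127) = √(⅚ - 16127) = √(-96757/6) = I*√580542/6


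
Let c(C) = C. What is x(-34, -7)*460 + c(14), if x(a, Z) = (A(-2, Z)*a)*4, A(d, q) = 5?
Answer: -312786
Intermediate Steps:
x(a, Z) = 20*a (x(a, Z) = (5*a)*4 = 20*a)
x(-34, -7)*460 + c(14) = (20*(-34))*460 + 14 = -680*460 + 14 = -312800 + 14 = -312786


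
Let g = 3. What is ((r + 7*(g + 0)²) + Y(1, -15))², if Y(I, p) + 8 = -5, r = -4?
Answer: 2116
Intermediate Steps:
Y(I, p) = -13 (Y(I, p) = -8 - 5 = -13)
((r + 7*(g + 0)²) + Y(1, -15))² = ((-4 + 7*(3 + 0)²) - 13)² = ((-4 + 7*3²) - 13)² = ((-4 + 7*9) - 13)² = ((-4 + 63) - 13)² = (59 - 13)² = 46² = 2116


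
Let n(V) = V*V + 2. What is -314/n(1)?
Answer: -314/3 ≈ -104.67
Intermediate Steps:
n(V) = 2 + V² (n(V) = V² + 2 = 2 + V²)
-314/n(1) = -314/(2 + 1²) = -314/(2 + 1) = -314/3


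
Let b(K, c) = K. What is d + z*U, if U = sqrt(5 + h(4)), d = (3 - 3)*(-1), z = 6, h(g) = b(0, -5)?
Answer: 6*sqrt(5) ≈ 13.416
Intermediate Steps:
h(g) = 0
d = 0 (d = 0*(-1) = 0)
U = sqrt(5) (U = sqrt(5 + 0) = sqrt(5) ≈ 2.2361)
d + z*U = 0 + 6*sqrt(5) = 6*sqrt(5)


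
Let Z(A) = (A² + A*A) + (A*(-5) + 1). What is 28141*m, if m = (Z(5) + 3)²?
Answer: 23666581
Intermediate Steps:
Z(A) = 1 - 5*A + 2*A² (Z(A) = (A² + A²) + (-5*A + 1) = 2*A² + (1 - 5*A) = 1 - 5*A + 2*A²)
m = 841 (m = ((1 - 5*5 + 2*5²) + 3)² = ((1 - 25 + 2*25) + 3)² = ((1 - 25 + 50) + 3)² = (26 + 3)² = 29² = 841)
28141*m = 28141*841 = 23666581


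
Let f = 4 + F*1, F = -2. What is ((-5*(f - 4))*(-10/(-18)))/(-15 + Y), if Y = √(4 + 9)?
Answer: -125/318 - 25*√13/954 ≈ -0.48757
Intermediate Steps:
f = 2 (f = 4 - 2*1 = 4 - 2 = 2)
Y = √13 ≈ 3.6056
((-5*(f - 4))*(-10/(-18)))/(-15 + Y) = ((-5*(2 - 4))*(-10/(-18)))/(-15 + √13) = ((-5*(-2))*(-10*(-1/18)))/(-15 + √13) = (10*(5/9))/(-15 + √13) = 50/(9*(-15 + √13))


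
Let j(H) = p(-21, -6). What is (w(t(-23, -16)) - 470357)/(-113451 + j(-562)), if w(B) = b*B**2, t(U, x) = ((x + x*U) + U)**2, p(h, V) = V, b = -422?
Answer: 4944200612539/113457 ≈ 4.3578e+7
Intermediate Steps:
t(U, x) = (U + x + U*x)**2 (t(U, x) = ((x + U*x) + U)**2 = (U + x + U*x)**2)
w(B) = -422*B**2
j(H) = -6
(w(t(-23, -16)) - 470357)/(-113451 + j(-562)) = (-422*(-23 - 16 - 23*(-16))**4 - 470357)/(-113451 - 6) = (-422*(-23 - 16 + 368)**4 - 470357)/(-113457) = (-422*(329**2)**2 - 470357)*(-1/113457) = (-422*108241**2 - 470357)*(-1/113457) = (-422*11716114081 - 470357)*(-1/113457) = (-4944200142182 - 470357)*(-1/113457) = -4944200612539*(-1/113457) = 4944200612539/113457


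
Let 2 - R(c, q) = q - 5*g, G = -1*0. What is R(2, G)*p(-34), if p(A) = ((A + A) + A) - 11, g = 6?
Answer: -3616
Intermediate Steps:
G = 0
R(c, q) = 32 - q (R(c, q) = 2 - (q - 5*6) = 2 - (q - 30) = 2 - (-30 + q) = 2 + (30 - q) = 32 - q)
p(A) = -11 + 3*A (p(A) = (2*A + A) - 11 = 3*A - 11 = -11 + 3*A)
R(2, G)*p(-34) = (32 - 1*0)*(-11 + 3*(-34)) = (32 + 0)*(-11 - 102) = 32*(-113) = -3616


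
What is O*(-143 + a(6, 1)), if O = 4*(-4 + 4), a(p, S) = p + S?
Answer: 0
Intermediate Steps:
a(p, S) = S + p
O = 0 (O = 4*0 = 0)
O*(-143 + a(6, 1)) = 0*(-143 + (1 + 6)) = 0*(-143 + 7) = 0*(-136) = 0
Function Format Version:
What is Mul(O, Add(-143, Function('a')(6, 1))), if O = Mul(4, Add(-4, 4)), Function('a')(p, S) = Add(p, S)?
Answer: 0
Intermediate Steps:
Function('a')(p, S) = Add(S, p)
O = 0 (O = Mul(4, 0) = 0)
Mul(O, Add(-143, Function('a')(6, 1))) = Mul(0, Add(-143, Add(1, 6))) = Mul(0, Add(-143, 7)) = Mul(0, -136) = 0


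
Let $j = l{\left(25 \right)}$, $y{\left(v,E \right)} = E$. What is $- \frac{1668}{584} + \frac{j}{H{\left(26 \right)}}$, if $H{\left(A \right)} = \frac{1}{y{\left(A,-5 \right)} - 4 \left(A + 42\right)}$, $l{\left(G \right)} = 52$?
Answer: $- \frac{2103401}{146} \approx -14407.0$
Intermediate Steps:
$j = 52$
$H{\left(A \right)} = \frac{1}{-173 - 4 A}$ ($H{\left(A \right)} = \frac{1}{-5 - 4 \left(A + 42\right)} = \frac{1}{-5 - 4 \left(42 + A\right)} = \frac{1}{-5 - \left(168 + 4 A\right)} = \frac{1}{-173 - 4 A}$)
$- \frac{1668}{584} + \frac{j}{H{\left(26 \right)}} = - \frac{1668}{584} + \frac{52}{\left(-1\right) \frac{1}{173 + 4 \cdot 26}} = \left(-1668\right) \frac{1}{584} + \frac{52}{\left(-1\right) \frac{1}{173 + 104}} = - \frac{417}{146} + \frac{52}{\left(-1\right) \frac{1}{277}} = - \frac{417}{146} + \frac{52}{- \frac{1}{277}} = - \frac{417}{146} + 52 \left(-277\right) = - \frac{417}{146} - 14404 = - \frac{2103401}{146}$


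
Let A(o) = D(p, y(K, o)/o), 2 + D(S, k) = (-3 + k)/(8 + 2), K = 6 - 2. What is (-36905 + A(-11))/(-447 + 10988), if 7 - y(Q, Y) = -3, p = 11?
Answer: -4059813/1159510 ≈ -3.5013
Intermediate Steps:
K = 4
y(Q, Y) = 10 (y(Q, Y) = 7 - 1*(-3) = 7 + 3 = 10)
D(S, k) = -23/10 + k/10 (D(S, k) = -2 + (-3 + k)/(8 + 2) = -2 + (-3 + k)/10 = -2 + (-3 + k)*(⅒) = -2 + (-3/10 + k/10) = -23/10 + k/10)
A(o) = -23/10 + 1/o (A(o) = -23/10 + (10/o)/10 = -23/10 + 1/o)
(-36905 + A(-11))/(-447 + 10988) = (-36905 + (-23/10 + 1/(-11)))/(-447 + 10988) = (-36905 + (-23/10 - 1/11))/10541 = (-36905 - 263/110)*(1/10541) = -4059813/110*1/10541 = -4059813/1159510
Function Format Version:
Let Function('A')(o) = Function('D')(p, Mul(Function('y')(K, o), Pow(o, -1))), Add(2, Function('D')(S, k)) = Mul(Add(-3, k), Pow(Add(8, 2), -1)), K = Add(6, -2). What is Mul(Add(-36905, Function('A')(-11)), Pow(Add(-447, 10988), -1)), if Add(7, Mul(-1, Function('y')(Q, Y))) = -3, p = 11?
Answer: Rational(-4059813, 1159510) ≈ -3.5013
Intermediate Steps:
K = 4
Function('y')(Q, Y) = 10 (Function('y')(Q, Y) = Add(7, Mul(-1, -3)) = Add(7, 3) = 10)
Function('D')(S, k) = Add(Rational(-23, 10), Mul(Rational(1, 10), k)) (Function('D')(S, k) = Add(-2, Mul(Add(-3, k), Pow(Add(8, 2), -1))) = Add(-2, Mul(Add(-3, k), Pow(10, -1))) = Add(-2, Mul(Add(-3, k), Rational(1, 10))) = Add(-2, Add(Rational(-3, 10), Mul(Rational(1, 10), k))) = Add(Rational(-23, 10), Mul(Rational(1, 10), k)))
Function('A')(o) = Add(Rational(-23, 10), Pow(o, -1)) (Function('A')(o) = Add(Rational(-23, 10), Mul(Rational(1, 10), Mul(10, Pow(o, -1)))) = Add(Rational(-23, 10), Pow(o, -1)))
Mul(Add(-36905, Function('A')(-11)), Pow(Add(-447, 10988), -1)) = Mul(Add(-36905, Add(Rational(-23, 10), Pow(-11, -1))), Pow(Add(-447, 10988), -1)) = Mul(Add(-36905, Add(Rational(-23, 10), Rational(-1, 11))), Pow(10541, -1)) = Mul(Add(-36905, Rational(-263, 110)), Rational(1, 10541)) = Mul(Rational(-4059813, 110), Rational(1, 10541)) = Rational(-4059813, 1159510)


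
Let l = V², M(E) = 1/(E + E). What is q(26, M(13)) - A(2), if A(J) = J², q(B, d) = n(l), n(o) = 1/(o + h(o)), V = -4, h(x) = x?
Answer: -127/32 ≈ -3.9688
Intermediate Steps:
M(E) = 1/(2*E)
l = 16 (l = (-4)² = 16)
n(o) = 1/(2*o) (n(o) = 1/(o + o) = 1/(2*o))
q(B, d) = 1/32 (q(B, d) = (½)/16 = (½)*(1/16) = 1/32)
q(26, M(13)) - A(2) = 1/32 - 1*2² = 1/32 - 1*4 = 1/32 - 4 = -127/32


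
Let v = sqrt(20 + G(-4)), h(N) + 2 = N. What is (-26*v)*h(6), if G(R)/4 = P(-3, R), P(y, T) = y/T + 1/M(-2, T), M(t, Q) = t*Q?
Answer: -52*sqrt(94) ≈ -504.16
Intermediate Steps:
M(t, Q) = Q*t
h(N) = -2 + N
P(y, T) = -1/(2*T) + y/T (P(y, T) = y/T + 1/(T*(-2)) = y/T + 1/(-2*T) = y/T + 1*(-1/(2*T)) = y/T - 1/(2*T) = -1/(2*T) + y/T)
G(R) = -14/R (G(R) = 4*((-1/2 - 3)/R) = 4*(-7/2/R) = 4*(-7/(2*R)) = -14/R)
v = sqrt(94)/2 (v = sqrt(20 - 14/(-4)) = sqrt(20 - 14*(-1/4)) = sqrt(20 + 7/2) = sqrt(47/2) = sqrt(94)/2 ≈ 4.8477)
(-26*v)*h(6) = (-13*sqrt(94))*(-2 + 6) = -13*sqrt(94)*4 = -52*sqrt(94)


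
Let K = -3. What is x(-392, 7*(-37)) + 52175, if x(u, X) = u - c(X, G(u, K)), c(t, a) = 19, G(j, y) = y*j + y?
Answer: 51764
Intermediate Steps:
G(j, y) = y + j*y (G(j, y) = j*y + y = y + j*y)
x(u, X) = -19 + u (x(u, X) = u - 1*19 = u - 19 = -19 + u)
x(-392, 7*(-37)) + 52175 = (-19 - 392) + 52175 = -411 + 52175 = 51764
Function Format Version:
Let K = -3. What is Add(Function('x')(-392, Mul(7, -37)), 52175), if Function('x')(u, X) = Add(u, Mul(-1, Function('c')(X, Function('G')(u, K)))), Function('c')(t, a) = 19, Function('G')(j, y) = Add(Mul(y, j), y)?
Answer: 51764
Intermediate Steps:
Function('G')(j, y) = Add(y, Mul(j, y)) (Function('G')(j, y) = Add(Mul(j, y), y) = Add(y, Mul(j, y)))
Function('x')(u, X) = Add(-19, u) (Function('x')(u, X) = Add(u, Mul(-1, 19)) = Add(u, -19) = Add(-19, u))
Add(Function('x')(-392, Mul(7, -37)), 52175) = Add(Add(-19, -392), 52175) = Add(-411, 52175) = 51764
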